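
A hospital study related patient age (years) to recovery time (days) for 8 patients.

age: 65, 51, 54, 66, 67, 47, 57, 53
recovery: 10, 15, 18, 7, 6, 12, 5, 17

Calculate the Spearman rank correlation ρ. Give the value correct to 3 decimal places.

Rank age: 6, 2, 4, 7, 8, 1, 5, 3
Rank recovery: 4, 6, 8, 3, 2, 5, 1, 7
d = rank(age) − rank(recovery): 2, -4, -4, 4, 6, -4, 4, -4; Σd² = 136
ρ = 1 − 6Σd² / [n(n²−1)] = 1 − 6×136 / (8×63) = 1 − 816/504 ≈ -0.619

-0.619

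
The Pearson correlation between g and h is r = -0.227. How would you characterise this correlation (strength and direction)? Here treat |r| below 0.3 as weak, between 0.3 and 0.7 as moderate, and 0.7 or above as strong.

r = -0.227 < 0 so the relationship is negative.
|r| = 0.227, which falls in the weak range.

weak negative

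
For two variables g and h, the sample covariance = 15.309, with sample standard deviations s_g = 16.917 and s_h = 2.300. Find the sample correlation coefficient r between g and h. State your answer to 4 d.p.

r = Cov(g,h) / (s_g · s_h) = 15.309 / (16.917 × 2.300)
  = 15.309 / 38.9091 ≈ 0.3935

0.3935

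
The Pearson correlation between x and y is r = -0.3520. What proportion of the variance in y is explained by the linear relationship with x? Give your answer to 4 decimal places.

0.1239

r² = (-0.3520)² = 0.1239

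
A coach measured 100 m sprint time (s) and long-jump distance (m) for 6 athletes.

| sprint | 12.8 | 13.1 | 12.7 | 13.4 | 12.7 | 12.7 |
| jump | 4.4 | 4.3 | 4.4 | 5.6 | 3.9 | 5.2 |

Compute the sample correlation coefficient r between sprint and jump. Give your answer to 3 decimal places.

n = 6, Σx = 77.4, Σy = 27.8, Σx² = 998.88, Σy² = 130.82, Σxy = 359.14
nΣxy − ΣxΣy = 2154.84 − 2151.72 = 3.12
nΣx² − (Σx)² = 5993.28 − 5990.76 = 2.52; nΣy² − (Σy)² = 784.92 − 772.84 = 12.08
r = 3.12 / √(2.52 × 12.08) = 3.12 / 5.5174 ≈ 0.565

0.565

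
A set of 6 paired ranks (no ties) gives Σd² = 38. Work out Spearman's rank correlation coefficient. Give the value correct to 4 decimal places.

ρ = 1 − 6Σd² / [n(n²−1)] = 1 − 6×38 / (6×35)
  = 1 − 228/210 = 1 − 1.08571 ≈ -0.0857

-0.0857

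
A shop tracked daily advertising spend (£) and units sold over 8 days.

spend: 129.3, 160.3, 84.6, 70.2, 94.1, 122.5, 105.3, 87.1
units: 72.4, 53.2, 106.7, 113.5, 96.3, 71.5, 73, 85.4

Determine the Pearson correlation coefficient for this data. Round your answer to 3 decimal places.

n = 8, Σx = 853.4, Σy = 672, Σx² = 97035.34, Σy² = 59347.24, Σxy = 67829.62
nΣxy − ΣxΣy = 542636.96 − 573484.8 = -30847.84
nΣx² − (Σx)² = 776282.72 − 728291.56 = 47991.16; nΣy² − (Σy)² = 474777.92 − 451584 = 23193.92
r = -30847.84 / √(47991.16 × 23193.92) = -30847.84 / 33363.2002 ≈ -0.925

-0.925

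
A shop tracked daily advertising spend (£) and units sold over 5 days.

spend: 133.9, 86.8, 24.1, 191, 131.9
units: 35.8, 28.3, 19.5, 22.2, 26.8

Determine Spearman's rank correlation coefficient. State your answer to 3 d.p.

0.300

Rank spend: 4, 2, 1, 5, 3
Rank units: 5, 4, 1, 2, 3
d = rank(spend) − rank(units): -1, -2, 0, 3, 0; Σd² = 14
ρ = 1 − 6Σd² / [n(n²−1)] = 1 − 6×14 / (5×24) = 1 − 84/120 ≈ 0.300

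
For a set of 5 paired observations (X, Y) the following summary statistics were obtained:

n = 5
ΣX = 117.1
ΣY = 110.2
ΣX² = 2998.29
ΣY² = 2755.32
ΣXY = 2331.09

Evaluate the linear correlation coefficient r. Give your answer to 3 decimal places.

-0.864

r = (nΣXY − ΣXΣY) / √[(nΣX² − (ΣX)²)(nΣY² − (ΣY)²)]
Numerator: 5×2331.09 − 117.1×110.2 = -1248.97
Denominator: √[(14991.45 − 13712.41)(13776.6 − 12144.04)] = √[1279.04 × 1632.56] = 1445.0293
r = -1248.97 / 1445.0293 ≈ -0.864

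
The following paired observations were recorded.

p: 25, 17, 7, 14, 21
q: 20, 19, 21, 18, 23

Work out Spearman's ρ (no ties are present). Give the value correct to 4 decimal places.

Rank p: 5, 3, 1, 2, 4
Rank q: 3, 2, 4, 1, 5
d = rank(p) − rank(q): 2, 1, -3, 1, -1; Σd² = 16
ρ = 1 − 6Σd² / [n(n²−1)] = 1 − 6×16 / (5×24) = 1 − 96/120 ≈ 0.2000

0.2000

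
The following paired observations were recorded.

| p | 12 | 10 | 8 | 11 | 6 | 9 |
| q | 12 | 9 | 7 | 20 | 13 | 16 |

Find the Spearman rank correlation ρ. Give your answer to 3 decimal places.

0.200

Rank p: 6, 4, 2, 5, 1, 3
Rank q: 3, 2, 1, 6, 4, 5
d = rank(p) − rank(q): 3, 2, 1, -1, -3, -2; Σd² = 28
ρ = 1 − 6Σd² / [n(n²−1)] = 1 − 6×28 / (6×35) = 1 − 168/210 ≈ 0.200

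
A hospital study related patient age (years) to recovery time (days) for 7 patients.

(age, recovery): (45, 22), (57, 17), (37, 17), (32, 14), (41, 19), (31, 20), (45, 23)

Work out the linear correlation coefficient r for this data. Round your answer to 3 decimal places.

0.232

n = 7, Σx = 288, Σy = 132, Σx² = 12334, Σy² = 2548, Σxy = 5470
nΣxy − ΣxΣy = 38290 − 38016 = 274
nΣx² − (Σx)² = 86338 − 82944 = 3394; nΣy² − (Σy)² = 17836 − 17424 = 412
r = 274 / √(3394 × 412) = 274 / 1182.5092 ≈ 0.232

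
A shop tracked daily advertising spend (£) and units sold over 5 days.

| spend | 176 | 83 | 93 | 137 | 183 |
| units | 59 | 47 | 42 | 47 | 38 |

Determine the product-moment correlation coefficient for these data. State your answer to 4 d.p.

n = 5, Σx = 672, Σy = 233, Σx² = 98772, Σy² = 11107, Σxy = 31584
nΣxy − ΣxΣy = 157920 − 156576 = 1344
nΣx² − (Σx)² = 493860 − 451584 = 42276; nΣy² − (Σy)² = 55535 − 54289 = 1246
r = 1344 / √(42276 × 1246) = 1344 / 7257.8162 ≈ 0.1852

0.1852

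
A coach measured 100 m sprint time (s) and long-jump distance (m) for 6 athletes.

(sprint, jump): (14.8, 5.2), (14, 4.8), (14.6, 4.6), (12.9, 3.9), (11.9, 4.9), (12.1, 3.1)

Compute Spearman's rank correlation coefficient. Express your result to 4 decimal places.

0.3714

Rank sprint: 6, 4, 5, 3, 1, 2
Rank jump: 6, 4, 3, 2, 5, 1
d = rank(sprint) − rank(jump): 0, 0, 2, 1, -4, 1; Σd² = 22
ρ = 1 − 6Σd² / [n(n²−1)] = 1 − 6×22 / (6×35) = 1 − 132/210 ≈ 0.3714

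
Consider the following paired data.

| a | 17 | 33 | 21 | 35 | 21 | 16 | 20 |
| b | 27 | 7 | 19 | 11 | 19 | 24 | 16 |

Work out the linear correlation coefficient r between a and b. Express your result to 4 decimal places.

n = 7, Σa = 163, Σb = 123, Σa² = 4141, Σb² = 2453, Σab = 2577
nΣab − ΣaΣb = 18039 − 20049 = -2010
nΣa² − (Σa)² = 28987 − 26569 = 2418; nΣb² − (Σb)² = 17171 − 15129 = 2042
r = -2010 / √(2418 × 2042) = -2010 / 2222.0612 ≈ -0.9046

-0.9046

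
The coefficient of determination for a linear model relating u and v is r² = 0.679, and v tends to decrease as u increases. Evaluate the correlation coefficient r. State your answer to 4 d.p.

-0.8240

|r| = √0.679 = 0.8240
The association is negative, so r = −0.8240.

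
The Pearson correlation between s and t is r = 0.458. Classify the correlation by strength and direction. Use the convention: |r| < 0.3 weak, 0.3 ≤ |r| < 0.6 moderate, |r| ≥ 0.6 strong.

moderate positive

r = 0.458 > 0 so the relationship is positive.
|r| = 0.458, which falls in the moderate range.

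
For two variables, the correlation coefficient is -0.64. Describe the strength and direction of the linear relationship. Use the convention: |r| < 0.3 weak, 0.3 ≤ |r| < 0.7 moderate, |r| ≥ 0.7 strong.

moderate negative

r = -0.64 < 0 so the relationship is negative.
|r| = 0.64, which falls in the moderate range.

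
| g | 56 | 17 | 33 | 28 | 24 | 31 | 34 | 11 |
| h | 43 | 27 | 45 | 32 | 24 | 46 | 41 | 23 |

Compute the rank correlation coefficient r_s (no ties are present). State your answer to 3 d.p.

0.762

Rank g: 8, 2, 6, 4, 3, 5, 7, 1
Rank h: 6, 3, 7, 4, 2, 8, 5, 1
d = rank(g) − rank(h): 2, -1, -1, 0, 1, -3, 2, 0; Σd² = 20
ρ = 1 − 6Σd² / [n(n²−1)] = 1 − 6×20 / (8×63) = 1 − 120/504 ≈ 0.762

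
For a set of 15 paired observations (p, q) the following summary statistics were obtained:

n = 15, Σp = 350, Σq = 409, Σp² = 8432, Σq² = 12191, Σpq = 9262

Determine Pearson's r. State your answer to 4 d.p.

r = (nΣpq − ΣpΣq) / √[(nΣp² − (Σp)²)(nΣq² − (Σq)²)]
Numerator: 15×9262 − 350×409 = -4220
Denominator: √[(126480 − 122500)(182865 − 167281)] = √[3980 × 15584] = 7875.5520
r = -4220 / 7875.5520 ≈ -0.5358

-0.5358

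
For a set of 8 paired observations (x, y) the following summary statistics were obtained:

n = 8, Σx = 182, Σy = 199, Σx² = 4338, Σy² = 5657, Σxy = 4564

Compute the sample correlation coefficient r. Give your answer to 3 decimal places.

0.098

r = (nΣxy − ΣxΣy) / √[(nΣx² − (Σx)²)(nΣy² − (Σy)²)]
Numerator: 8×4564 − 182×199 = 294
Denominator: √[(34704 − 33124)(45256 − 39601)] = √[1580 × 5655] = 2989.1303
r = 294 / 2989.1303 ≈ 0.098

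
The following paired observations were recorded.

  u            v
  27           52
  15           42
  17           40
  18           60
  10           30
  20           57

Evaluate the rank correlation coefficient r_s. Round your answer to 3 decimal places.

0.714

Rank u: 6, 2, 3, 4, 1, 5
Rank v: 4, 3, 2, 6, 1, 5
d = rank(u) − rank(v): 2, -1, 1, -2, 0, 0; Σd² = 10
ρ = 1 − 6Σd² / [n(n²−1)] = 1 − 6×10 / (6×35) = 1 − 60/210 ≈ 0.714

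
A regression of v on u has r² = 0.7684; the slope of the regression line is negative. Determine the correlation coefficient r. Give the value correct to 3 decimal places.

-0.877

|r| = √0.7684 = 0.877
The association is negative, so r = −0.877.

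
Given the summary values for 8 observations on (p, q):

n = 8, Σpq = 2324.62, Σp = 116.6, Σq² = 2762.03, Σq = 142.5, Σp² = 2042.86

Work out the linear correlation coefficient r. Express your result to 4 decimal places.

r = (nΣpq − ΣpΣq) / √[(nΣp² − (Σp)²)(nΣq² − (Σq)²)]
Numerator: 8×2324.62 − 116.6×142.5 = 1981.46
Denominator: √[(16342.88 − 13595.56)(22096.24 − 20306.25)] = √[2747.32 × 1789.99] = 2217.5832
r = 1981.46 / 2217.5832 ≈ 0.8935

0.8935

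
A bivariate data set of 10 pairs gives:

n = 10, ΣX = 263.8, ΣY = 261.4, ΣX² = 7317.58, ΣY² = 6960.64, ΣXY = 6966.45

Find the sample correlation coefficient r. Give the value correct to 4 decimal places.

r = (nΣXY − ΣXΣY) / √[(nΣX² − (ΣX)²)(nΣY² − (ΣY)²)]
Numerator: 10×6966.45 − 263.8×261.4 = 707.18
Denominator: √[(73175.8 − 69590.44)(69606.4 − 68329.96)] = √[3585.36 × 1276.44] = 2139.2749
r = 707.18 / 2139.2749 ≈ 0.3306

0.3306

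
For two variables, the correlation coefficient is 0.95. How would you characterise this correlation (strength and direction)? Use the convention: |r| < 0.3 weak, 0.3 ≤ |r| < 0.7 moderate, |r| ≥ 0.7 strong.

strong positive

r = 0.95 > 0 so the relationship is positive.
|r| = 0.95, which falls in the strong range.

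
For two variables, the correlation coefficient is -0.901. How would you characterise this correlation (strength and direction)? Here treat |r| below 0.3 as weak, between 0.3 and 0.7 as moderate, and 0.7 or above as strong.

r = -0.901 < 0 so the relationship is negative.
|r| = 0.901, which falls in the strong range.

strong negative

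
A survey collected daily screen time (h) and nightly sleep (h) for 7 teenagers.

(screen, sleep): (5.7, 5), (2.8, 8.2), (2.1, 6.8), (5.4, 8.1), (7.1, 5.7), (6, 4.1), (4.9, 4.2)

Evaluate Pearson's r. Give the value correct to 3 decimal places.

-0.506

n = 7, Σx = 34, Σy = 42.1, Σx² = 184.32, Σy² = 271.03, Σxy = 195.13
nΣxy − ΣxΣy = 1365.91 − 1431.4 = -65.49
nΣx² − (Σx)² = 1290.24 − 1156 = 134.24; nΣy² − (Σy)² = 1897.21 − 1772.41 = 124.8
r = -65.49 / √(134.24 × 124.8) = -65.49 / 129.4340 ≈ -0.506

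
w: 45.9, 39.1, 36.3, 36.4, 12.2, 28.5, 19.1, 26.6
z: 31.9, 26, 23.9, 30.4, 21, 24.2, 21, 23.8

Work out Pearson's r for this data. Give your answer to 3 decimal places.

0.852

n = 8, Σw = 244.1, Σz = 202.2, Σw² = 8311.73, Σz² = 5223.06, Σwz = 6435.02
nΣwz − ΣwΣz = 51480.16 − 49357.02 = 2123.14
nΣw² − (Σw)² = 66493.84 − 59584.81 = 6909.03; nΣz² − (Σz)² = 41784.48 − 40884.84 = 899.64
r = 2123.14 / √(6909.03 × 899.64) = 2123.14 / 2493.1185 ≈ 0.852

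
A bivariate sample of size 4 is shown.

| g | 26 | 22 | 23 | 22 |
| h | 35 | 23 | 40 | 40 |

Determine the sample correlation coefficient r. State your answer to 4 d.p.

n = 4, Σg = 93, Σh = 138, Σg² = 2173, Σh² = 4954, Σgh = 3216
nΣgh − ΣgΣh = 12864 − 12834 = 30
nΣg² − (Σg)² = 8692 − 8649 = 43; nΣh² − (Σh)² = 19816 − 19044 = 772
r = 30 / √(43 × 772) = 30 / 182.1977 ≈ 0.1647

0.1647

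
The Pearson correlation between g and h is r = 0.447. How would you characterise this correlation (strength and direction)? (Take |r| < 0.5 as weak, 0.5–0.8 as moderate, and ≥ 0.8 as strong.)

weak positive

r = 0.447 > 0 so the relationship is positive.
|r| = 0.447, which falls in the weak range.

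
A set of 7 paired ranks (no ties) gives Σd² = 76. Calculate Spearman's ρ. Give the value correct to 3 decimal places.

ρ = 1 − 6Σd² / [n(n²−1)] = 1 − 6×76 / (7×48)
  = 1 − 456/336 = 1 − 1.3571 ≈ -0.357

-0.357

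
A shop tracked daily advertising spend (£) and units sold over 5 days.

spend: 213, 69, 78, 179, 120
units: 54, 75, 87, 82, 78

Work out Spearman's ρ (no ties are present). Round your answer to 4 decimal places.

Rank spend: 5, 1, 2, 4, 3
Rank units: 1, 2, 5, 4, 3
d = rank(spend) − rank(units): 4, -1, -3, 0, 0; Σd² = 26
ρ = 1 − 6Σd² / [n(n²−1)] = 1 − 6×26 / (5×24) = 1 − 156/120 ≈ -0.3000

-0.3000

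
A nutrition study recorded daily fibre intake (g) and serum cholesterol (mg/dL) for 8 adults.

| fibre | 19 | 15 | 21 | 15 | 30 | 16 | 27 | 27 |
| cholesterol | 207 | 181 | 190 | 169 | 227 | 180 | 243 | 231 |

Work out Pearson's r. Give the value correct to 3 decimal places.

n = 8, Σx = 170, Σy = 1628, Σx² = 3866, Σy² = 336610, Σxy = 35661
nΣxy − ΣxΣy = 285288 − 276760 = 8528
nΣx² − (Σx)² = 30928 − 28900 = 2028; nΣy² − (Σy)² = 2692880 − 2650384 = 42496
r = 8528 / √(2028 × 42496) = 8528 / 9283.4201 ≈ 0.919

0.919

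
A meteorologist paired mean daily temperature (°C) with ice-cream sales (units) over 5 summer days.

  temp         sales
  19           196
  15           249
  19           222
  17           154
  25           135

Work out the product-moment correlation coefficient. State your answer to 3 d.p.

n = 5, Σx = 95, Σy = 956, Σx² = 1861, Σy² = 191642, Σxy = 17670
nΣxy − ΣxΣy = 88350 − 90820 = -2470
nΣx² − (Σx)² = 9305 − 9025 = 280; nΣy² − (Σy)² = 958210 − 913936 = 44274
r = -2470 / √(280 × 44274) = -2470 / 3520.8976 ≈ -0.702

-0.702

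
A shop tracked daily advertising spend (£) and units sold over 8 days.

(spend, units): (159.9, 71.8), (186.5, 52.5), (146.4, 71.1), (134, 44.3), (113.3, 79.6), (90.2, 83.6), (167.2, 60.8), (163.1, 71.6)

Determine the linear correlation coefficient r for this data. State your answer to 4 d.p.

n = 8, Σx = 1160.6, Σy = 535.3, Σx² = 175269.6, Σy² = 37077.51, Σxy = 76020.43
nΣxy − ΣxΣy = 608163.44 − 621269.18 = -13105.74
nΣx² − (Σx)² = 1402156.8 − 1346992.36 = 55164.44; nΣy² − (Σy)² = 296620.08 − 286546.09 = 10073.99
r = -13105.74 / √(55164.44 × 10073.99) = -13105.74 / 23573.8418 ≈ -0.5559

-0.5559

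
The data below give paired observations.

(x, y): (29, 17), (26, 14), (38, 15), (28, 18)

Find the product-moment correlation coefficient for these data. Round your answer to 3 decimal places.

n = 4, Σx = 121, Σy = 64, Σx² = 3745, Σy² = 1034, Σxy = 1931
nΣxy − ΣxΣy = 7724 − 7744 = -20
nΣx² − (Σx)² = 14980 − 14641 = 339; nΣy² − (Σy)² = 4136 − 4096 = 40
r = -20 / √(339 × 40) = -20 / 116.4474 ≈ -0.172

-0.172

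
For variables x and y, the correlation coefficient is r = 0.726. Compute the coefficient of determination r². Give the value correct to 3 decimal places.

r² = (0.726)² = 0.527

0.527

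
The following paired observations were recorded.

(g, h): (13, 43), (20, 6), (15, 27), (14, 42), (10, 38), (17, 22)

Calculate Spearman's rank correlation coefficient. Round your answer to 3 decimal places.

-0.829

Rank g: 2, 6, 4, 3, 1, 5
Rank h: 6, 1, 3, 5, 4, 2
d = rank(g) − rank(h): -4, 5, 1, -2, -3, 3; Σd² = 64
ρ = 1 − 6Σd² / [n(n²−1)] = 1 − 6×64 / (6×35) = 1 − 384/210 ≈ -0.829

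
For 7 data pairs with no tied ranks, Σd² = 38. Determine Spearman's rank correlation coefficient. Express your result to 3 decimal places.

ρ = 1 − 6Σd² / [n(n²−1)] = 1 − 6×38 / (7×48)
  = 1 − 228/336 = 1 − 0.6786 ≈ 0.321

0.321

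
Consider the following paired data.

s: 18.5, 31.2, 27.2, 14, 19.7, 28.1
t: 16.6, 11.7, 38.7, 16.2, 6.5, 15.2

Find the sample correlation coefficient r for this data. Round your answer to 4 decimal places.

n = 6, Σs = 138.7, Σt = 104.9, Σs² = 3429.23, Σt² = 2445.87, Σst = 2506.75
nΣst − ΣsΣt = 15040.5 − 14549.63 = 490.87
nΣs² − (Σs)² = 20575.38 − 19237.69 = 1337.69; nΣt² − (Σt)² = 14675.22 − 11004.01 = 3671.21
r = 490.87 / √(1337.69 × 3671.21) = 490.87 / 2216.0643 ≈ 0.2215

0.2215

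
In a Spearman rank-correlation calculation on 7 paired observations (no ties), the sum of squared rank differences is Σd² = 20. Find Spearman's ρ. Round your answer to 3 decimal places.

0.643

ρ = 1 − 6Σd² / [n(n²−1)] = 1 − 6×20 / (7×48)
  = 1 − 120/336 = 1 − 0.3571 ≈ 0.643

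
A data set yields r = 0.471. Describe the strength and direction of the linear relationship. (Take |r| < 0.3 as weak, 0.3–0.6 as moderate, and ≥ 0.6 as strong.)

r = 0.471 > 0 so the relationship is positive.
|r| = 0.471, which falls in the moderate range.

moderate positive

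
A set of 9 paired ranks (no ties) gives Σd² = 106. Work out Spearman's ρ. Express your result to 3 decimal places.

0.117

ρ = 1 − 6Σd² / [n(n²−1)] = 1 − 6×106 / (9×80)
  = 1 − 636/720 = 1 − 0.8833 ≈ 0.117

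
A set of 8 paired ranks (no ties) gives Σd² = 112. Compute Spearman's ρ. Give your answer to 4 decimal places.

ρ = 1 − 6Σd² / [n(n²−1)] = 1 − 6×112 / (8×63)
  = 1 − 672/504 = 1 − 1.33333 ≈ -0.3333

-0.3333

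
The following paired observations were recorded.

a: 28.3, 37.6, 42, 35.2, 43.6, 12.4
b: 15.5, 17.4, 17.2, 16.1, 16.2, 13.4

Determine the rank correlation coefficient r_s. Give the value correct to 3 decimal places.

Rank a: 2, 4, 5, 3, 6, 1
Rank b: 2, 6, 5, 3, 4, 1
d = rank(a) − rank(b): 0, -2, 0, 0, 2, 0; Σd² = 8
ρ = 1 − 6Σd² / [n(n²−1)] = 1 − 6×8 / (6×35) = 1 − 48/210 ≈ 0.771

0.771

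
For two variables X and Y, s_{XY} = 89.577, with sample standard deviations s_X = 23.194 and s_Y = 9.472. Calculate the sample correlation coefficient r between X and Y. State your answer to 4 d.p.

r = Cov(X,Y) / (s_X · s_Y) = 89.577 / (23.194 × 9.472)
  = 89.577 / 219.6936 ≈ 0.4077

0.4077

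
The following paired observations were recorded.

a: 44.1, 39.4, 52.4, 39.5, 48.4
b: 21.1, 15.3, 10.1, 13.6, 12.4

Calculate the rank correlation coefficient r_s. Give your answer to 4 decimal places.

Rank a: 3, 1, 5, 2, 4
Rank b: 5, 4, 1, 3, 2
d = rank(a) − rank(b): -2, -3, 4, -1, 2; Σd² = 34
ρ = 1 − 6Σd² / [n(n²−1)] = 1 − 6×34 / (5×24) = 1 − 204/120 ≈ -0.7000

-0.7000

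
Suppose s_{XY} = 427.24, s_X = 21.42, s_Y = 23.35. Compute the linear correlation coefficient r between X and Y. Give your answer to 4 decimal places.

r = Cov(X,Y) / (s_X · s_Y) = 427.24 / (21.42 × 23.35)
  = 427.24 / 500.1570 ≈ 0.8542

0.8542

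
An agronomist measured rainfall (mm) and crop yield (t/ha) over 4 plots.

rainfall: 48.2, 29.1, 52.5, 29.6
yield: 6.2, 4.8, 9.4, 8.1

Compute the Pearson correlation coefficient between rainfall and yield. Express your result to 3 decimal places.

n = 4, Σx = 159.4, Σy = 28.5, Σx² = 6802.46, Σy² = 215.45, Σxy = 1171.78
nΣxy − ΣxΣy = 4687.12 − 4542.9 = 144.22
nΣx² − (Σx)² = 27209.84 − 25408.36 = 1801.48; nΣy² − (Σy)² = 861.8 − 812.25 = 49.55
r = 144.22 / √(1801.48 × 49.55) = 144.22 / 298.7697 ≈ 0.483

0.483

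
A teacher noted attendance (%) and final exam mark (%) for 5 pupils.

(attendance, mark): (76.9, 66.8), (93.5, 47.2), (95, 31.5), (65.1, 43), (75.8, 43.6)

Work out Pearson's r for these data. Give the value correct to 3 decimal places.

-0.327

n = 5, Σx = 406.3, Σy = 232.1, Σx² = 33664.51, Σy² = 11432.29, Σxy = 18646.8
nΣxy − ΣxΣy = 93234 − 94302.23 = -1068.23
nΣx² − (Σx)² = 168322.55 − 165079.69 = 3242.86; nΣy² − (Σy)² = 57161.45 − 53870.41 = 3291.04
r = -1068.23 / √(3242.86 × 3291.04) = -1068.23 / 3266.8612 ≈ -0.327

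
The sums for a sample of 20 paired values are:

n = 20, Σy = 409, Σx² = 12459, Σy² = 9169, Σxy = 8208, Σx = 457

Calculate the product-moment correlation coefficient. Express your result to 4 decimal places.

r = (nΣxy − ΣxΣy) / √[(nΣx² − (Σx)²)(nΣy² − (Σy)²)]
Numerator: 20×8208 − 457×409 = -22753
Denominator: √[(249180 − 208849)(183380 − 167281)] = √[40331 × 16099] = 25481.1454
r = -22753 / 25481.1454 ≈ -0.8929

-0.8929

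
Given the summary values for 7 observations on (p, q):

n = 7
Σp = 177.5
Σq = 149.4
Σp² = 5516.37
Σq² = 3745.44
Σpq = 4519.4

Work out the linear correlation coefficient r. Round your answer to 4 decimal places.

0.9722

r = (nΣpq − ΣpΣq) / √[(nΣp² − (Σp)²)(nΣq² − (Σq)²)]
Numerator: 7×4519.4 − 177.5×149.4 = 5117.3
Denominator: √[(38614.59 − 31506.25)(26218.08 − 22320.36)] = √[7108.34 × 3897.72] = 5263.6792
r = 5117.3 / 5263.6792 ≈ 0.9722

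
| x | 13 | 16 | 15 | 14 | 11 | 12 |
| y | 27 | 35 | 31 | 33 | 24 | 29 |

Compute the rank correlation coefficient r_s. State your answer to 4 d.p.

0.8857

Rank x: 3, 6, 5, 4, 1, 2
Rank y: 2, 6, 4, 5, 1, 3
d = rank(x) − rank(y): 1, 0, 1, -1, 0, -1; Σd² = 4
ρ = 1 − 6Σd² / [n(n²−1)] = 1 − 6×4 / (6×35) = 1 − 24/210 ≈ 0.8857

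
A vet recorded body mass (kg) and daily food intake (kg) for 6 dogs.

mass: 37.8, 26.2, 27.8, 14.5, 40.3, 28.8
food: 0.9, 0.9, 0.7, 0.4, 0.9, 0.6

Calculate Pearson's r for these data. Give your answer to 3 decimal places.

0.818

n = 6, Σx = 175.4, Σy = 4.4, Σx² = 5551.9, Σy² = 3.44, Σxy = 136.41
nΣxy − ΣxΣy = 818.46 − 771.76 = 46.7
nΣx² − (Σx)² = 33311.4 − 30765.16 = 2546.24; nΣy² − (Σy)² = 20.64 − 19.36 = 1.28
r = 46.7 / √(2546.24 × 1.28) = 46.7 / 57.0893 ≈ 0.818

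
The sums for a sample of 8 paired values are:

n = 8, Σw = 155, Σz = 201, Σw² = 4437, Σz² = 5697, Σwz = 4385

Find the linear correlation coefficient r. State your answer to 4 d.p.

r = (nΣwz − ΣwΣz) / √[(nΣw² − (Σw)²)(nΣz² − (Σz)²)]
Numerator: 8×4385 − 155×201 = 3925
Denominator: √[(35496 − 24025)(45576 − 40401)] = √[11471 × 5175] = 7704.7015
r = 3925 / 7704.7015 ≈ 0.5094

0.5094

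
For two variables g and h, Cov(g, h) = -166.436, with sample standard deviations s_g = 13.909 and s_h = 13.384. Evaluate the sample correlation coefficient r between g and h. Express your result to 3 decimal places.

r = Cov(g,h) / (s_g · s_h) = -166.436 / (13.909 × 13.384)
  = -166.436 / 186.1581 ≈ -0.894

-0.894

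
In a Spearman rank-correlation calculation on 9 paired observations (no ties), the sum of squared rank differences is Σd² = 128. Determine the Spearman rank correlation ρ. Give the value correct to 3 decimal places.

ρ = 1 − 6Σd² / [n(n²−1)] = 1 − 6×128 / (9×80)
  = 1 − 768/720 = 1 − 1.0667 ≈ -0.067

-0.067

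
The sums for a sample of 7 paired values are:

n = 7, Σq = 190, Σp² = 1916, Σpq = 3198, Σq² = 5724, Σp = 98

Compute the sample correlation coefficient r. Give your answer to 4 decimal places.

r = (nΣpq − ΣpΣq) / √[(nΣp² − (Σp)²)(nΣq² − (Σq)²)]
Numerator: 7×3198 − 98×190 = 3766
Denominator: √[(13412 − 9604)(40068 − 36100)] = √[3808 × 3968] = 3887.1769
r = 3766 / 3887.1769 ≈ 0.9688

0.9688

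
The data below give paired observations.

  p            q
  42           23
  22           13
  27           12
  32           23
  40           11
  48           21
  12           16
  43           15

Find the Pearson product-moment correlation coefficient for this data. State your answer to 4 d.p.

n = 8, Σp = 266, Σq = 134, Σp² = 9898, Σq² = 2414, Σpq = 4597
nΣpq − ΣpΣq = 36776 − 35644 = 1132
nΣp² − (Σp)² = 79184 − 70756 = 8428; nΣq² − (Σq)² = 19312 − 17956 = 1356
r = 1132 / √(8428 × 1356) = 1132 / 3380.5869 ≈ 0.3349

0.3349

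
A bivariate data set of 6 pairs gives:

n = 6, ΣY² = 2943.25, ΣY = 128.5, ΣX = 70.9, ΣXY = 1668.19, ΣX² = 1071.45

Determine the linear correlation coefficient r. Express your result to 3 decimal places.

0.708

r = (nΣXY − ΣXΣY) / √[(nΣX² − (ΣX)²)(nΣY² − (ΣY)²)]
Numerator: 6×1668.19 − 70.9×128.5 = 898.49
Denominator: √[(6428.7 − 5026.81)(17659.5 − 16512.25)] = √[1401.89 × 1147.25] = 1268.1949
r = 898.49 / 1268.1949 ≈ 0.708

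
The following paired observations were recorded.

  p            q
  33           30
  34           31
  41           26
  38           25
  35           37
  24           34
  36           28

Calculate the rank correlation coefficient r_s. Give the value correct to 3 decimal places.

Rank p: 2, 3, 7, 6, 4, 1, 5
Rank q: 4, 5, 2, 1, 7, 6, 3
d = rank(p) − rank(q): -2, -2, 5, 5, -3, -5, 2; Σd² = 96
ρ = 1 − 6Σd² / [n(n²−1)] = 1 − 6×96 / (7×48) = 1 − 576/336 ≈ -0.714

-0.714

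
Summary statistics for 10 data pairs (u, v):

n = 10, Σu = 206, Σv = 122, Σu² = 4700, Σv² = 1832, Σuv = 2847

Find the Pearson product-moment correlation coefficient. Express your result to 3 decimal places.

0.843

r = (nΣuv − ΣuΣv) / √[(nΣu² − (Σu)²)(nΣv² − (Σv)²)]
Numerator: 10×2847 − 206×122 = 3338
Denominator: √[(47000 − 42436)(18320 − 14884)] = √[4564 × 3436] = 3960.0384
r = 3338 / 3960.0384 ≈ 0.843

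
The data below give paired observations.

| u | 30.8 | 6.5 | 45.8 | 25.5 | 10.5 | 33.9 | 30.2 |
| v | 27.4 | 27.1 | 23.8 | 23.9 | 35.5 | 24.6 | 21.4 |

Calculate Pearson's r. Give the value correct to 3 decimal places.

-0.629

n = 7, Σu = 183.2, Σv = 183.7, Σu² = 5910.28, Σv² = 4946.19, Σuv = 4572.53
nΣuv − ΣuΣv = 32007.71 − 33653.84 = -1646.13
nΣu² − (Σu)² = 41371.96 − 33562.24 = 7809.72; nΣv² − (Σv)² = 34623.33 − 33745.69 = 877.64
r = -1646.13 / √(7809.72 × 877.64) = -1646.13 / 2618.0379 ≈ -0.629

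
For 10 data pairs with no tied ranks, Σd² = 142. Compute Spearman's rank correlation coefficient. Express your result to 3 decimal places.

ρ = 1 − 6Σd² / [n(n²−1)] = 1 − 6×142 / (10×99)
  = 1 − 852/990 = 1 − 0.8606 ≈ 0.139

0.139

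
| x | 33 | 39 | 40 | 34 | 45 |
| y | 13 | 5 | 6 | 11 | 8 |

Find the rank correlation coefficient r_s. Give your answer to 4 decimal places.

-0.6000

Rank x: 1, 3, 4, 2, 5
Rank y: 5, 1, 2, 4, 3
d = rank(x) − rank(y): -4, 2, 2, -2, 2; Σd² = 32
ρ = 1 − 6Σd² / [n(n²−1)] = 1 − 6×32 / (5×24) = 1 − 192/120 ≈ -0.6000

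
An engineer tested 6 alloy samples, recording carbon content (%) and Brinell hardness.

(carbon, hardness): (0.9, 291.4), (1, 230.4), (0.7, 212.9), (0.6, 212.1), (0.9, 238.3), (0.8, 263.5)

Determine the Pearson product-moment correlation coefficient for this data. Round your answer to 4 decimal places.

0.4915

n = 6, Σx = 4.9, Σy = 1448.6, Σx² = 4.11, Σy² = 354530.08, Σxy = 1194.22
nΣxy − ΣxΣy = 7165.32 − 7098.14 = 67.18
nΣx² − (Σx)² = 24.66 − 24.01 = 0.65; nΣy² − (Σy)² = 2127180.48 − 2098441.96 = 28738.52
r = 67.18 / √(0.65 × 28738.52) = 67.18 / 136.6749 ≈ 0.4915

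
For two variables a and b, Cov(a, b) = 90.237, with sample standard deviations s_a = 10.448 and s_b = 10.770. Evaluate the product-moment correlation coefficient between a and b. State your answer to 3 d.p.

0.802

r = Cov(a,b) / (s_a · s_b) = 90.237 / (10.448 × 10.770)
  = 90.237 / 112.5250 ≈ 0.802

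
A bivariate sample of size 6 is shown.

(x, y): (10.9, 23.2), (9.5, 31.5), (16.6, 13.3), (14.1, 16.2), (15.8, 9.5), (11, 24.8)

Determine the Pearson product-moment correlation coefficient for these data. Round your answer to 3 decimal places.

n = 6, Σx = 77.9, Σy = 118.5, Σx² = 1054.07, Σy² = 2675.11, Σxy = 1424.23
nΣxy − ΣxΣy = 8545.38 − 9231.15 = -685.77
nΣx² − (Σx)² = 6324.42 − 6068.41 = 256.01; nΣy² − (Σy)² = 16050.66 − 14042.25 = 2008.41
r = -685.77 / √(256.01 × 2008.41) = -685.77 / 717.0586 ≈ -0.956

-0.956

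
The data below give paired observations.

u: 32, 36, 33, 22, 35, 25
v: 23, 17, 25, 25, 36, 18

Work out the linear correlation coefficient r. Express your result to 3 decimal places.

n = 6, Σu = 183, Σv = 144, Σu² = 5743, Σv² = 3688, Σuv = 4433
nΣuv − ΣuΣv = 26598 − 26352 = 246
nΣu² − (Σu)² = 34458 − 33489 = 969; nΣv² − (Σv)² = 22128 − 20736 = 1392
r = 246 / √(969 × 1392) = 246 / 1161.3992 ≈ 0.212

0.212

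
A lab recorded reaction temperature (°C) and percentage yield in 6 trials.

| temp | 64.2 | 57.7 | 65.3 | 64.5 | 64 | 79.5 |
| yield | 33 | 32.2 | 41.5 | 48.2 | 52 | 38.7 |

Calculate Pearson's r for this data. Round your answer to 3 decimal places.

0.080

n = 6, Σx = 395.2, Σy = 245.6, Σx² = 26291.52, Σy² = 10373.02, Σxy = 16200.04
nΣxy − ΣxΣy = 97200.24 − 97061.12 = 139.12
nΣx² − (Σx)² = 157749.12 − 156183.04 = 1566.08; nΣy² − (Σy)² = 62238.12 − 60319.36 = 1918.76
r = 139.12 / √(1566.08 × 1918.76) = 139.12 / 1733.4739 ≈ 0.080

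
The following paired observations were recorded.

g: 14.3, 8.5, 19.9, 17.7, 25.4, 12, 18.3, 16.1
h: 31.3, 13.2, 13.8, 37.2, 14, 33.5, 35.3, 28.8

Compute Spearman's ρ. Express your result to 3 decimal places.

Rank g: 3, 1, 7, 5, 8, 2, 6, 4
Rank h: 5, 1, 2, 8, 3, 6, 7, 4
d = rank(g) − rank(h): -2, 0, 5, -3, 5, -4, -1, 0; Σd² = 80
ρ = 1 − 6Σd² / [n(n²−1)] = 1 − 6×80 / (8×63) = 1 − 480/504 ≈ 0.048

0.048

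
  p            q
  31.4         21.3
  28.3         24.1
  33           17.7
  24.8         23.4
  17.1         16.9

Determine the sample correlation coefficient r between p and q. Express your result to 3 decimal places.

n = 5, Σp = 134.6, Σq = 103.4, Σp² = 3783.3, Σq² = 2180.96, Σpq = 2804.26
nΣpq − ΣpΣq = 14021.3 − 13917.64 = 103.66
nΣp² − (Σp)² = 18916.5 − 18117.16 = 799.34; nΣq² − (Σq)² = 10904.8 − 10691.56 = 213.24
r = 103.66 / √(799.34 × 213.24) = 103.66 / 412.8574 ≈ 0.251

0.251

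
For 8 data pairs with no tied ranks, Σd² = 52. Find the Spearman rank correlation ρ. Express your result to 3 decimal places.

0.381

ρ = 1 − 6Σd² / [n(n²−1)] = 1 − 6×52 / (8×63)
  = 1 − 312/504 = 1 − 0.6190 ≈ 0.381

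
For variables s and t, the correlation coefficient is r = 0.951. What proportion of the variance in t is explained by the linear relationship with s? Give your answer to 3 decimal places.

0.904

r² = (0.951)² = 0.904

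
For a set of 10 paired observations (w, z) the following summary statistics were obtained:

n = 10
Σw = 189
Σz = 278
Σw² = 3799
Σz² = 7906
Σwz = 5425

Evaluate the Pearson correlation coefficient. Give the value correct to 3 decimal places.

r = (nΣwz − ΣwΣz) / √[(nΣw² − (Σw)²)(nΣz² − (Σz)²)]
Numerator: 10×5425 − 189×278 = 1708
Denominator: √[(37990 − 35721)(79060 − 77284)] = √[2269 × 1776] = 2007.4222
r = 1708 / 2007.4222 ≈ 0.851

0.851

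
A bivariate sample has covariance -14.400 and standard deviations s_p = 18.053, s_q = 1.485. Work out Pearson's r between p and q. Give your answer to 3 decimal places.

-0.537

r = Cov(p,q) / (s_p · s_q) = -14.400 / (18.053 × 1.485)
  = -14.400 / 26.8087 ≈ -0.537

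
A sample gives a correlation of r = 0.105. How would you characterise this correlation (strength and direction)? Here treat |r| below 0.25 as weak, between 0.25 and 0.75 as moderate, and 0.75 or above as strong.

r = 0.105 > 0 so the relationship is positive.
|r| = 0.105, which falls in the weak range.

weak positive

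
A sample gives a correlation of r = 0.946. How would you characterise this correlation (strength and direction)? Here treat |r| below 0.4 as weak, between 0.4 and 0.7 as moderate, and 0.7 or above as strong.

strong positive

r = 0.946 > 0 so the relationship is positive.
|r| = 0.946, which falls in the strong range.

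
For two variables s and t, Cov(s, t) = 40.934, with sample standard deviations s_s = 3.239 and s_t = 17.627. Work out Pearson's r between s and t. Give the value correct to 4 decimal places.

r = Cov(s,t) / (s_s · s_t) = 40.934 / (3.239 × 17.627)
  = 40.934 / 57.0939 ≈ 0.7170

0.7170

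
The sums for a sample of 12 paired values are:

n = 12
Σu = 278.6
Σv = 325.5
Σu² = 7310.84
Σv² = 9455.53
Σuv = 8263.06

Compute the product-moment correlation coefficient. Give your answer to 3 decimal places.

0.972

r = (nΣuv − ΣuΣv) / √[(nΣu² − (Σu)²)(nΣv² − (Σv)²)]
Numerator: 12×8263.06 − 278.6×325.5 = 8472.42
Denominator: √[(87730.08 − 77617.96)(113466.36 − 105950.25)] = √[10112.12 × 7516.11] = 8718.0162
r = 8472.42 / 8718.0162 ≈ 0.972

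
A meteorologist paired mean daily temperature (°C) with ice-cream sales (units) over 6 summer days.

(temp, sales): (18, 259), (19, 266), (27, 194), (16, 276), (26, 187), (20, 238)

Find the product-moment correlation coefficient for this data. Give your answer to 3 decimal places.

n = 6, Σx = 126, Σy = 1420, Σx² = 2746, Σy² = 343262, Σxy = 28992
nΣxy − ΣxΣy = 173952 − 178920 = -4968
nΣx² − (Σx)² = 16476 − 15876 = 600; nΣy² − (Σy)² = 2059572 − 2016400 = 43172
r = -4968 / √(600 × 43172) = -4968 / 5089.5186 ≈ -0.976

-0.976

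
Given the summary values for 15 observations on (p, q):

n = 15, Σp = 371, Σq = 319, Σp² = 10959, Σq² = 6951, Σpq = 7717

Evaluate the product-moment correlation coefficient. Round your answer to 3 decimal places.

r = (nΣpq − ΣpΣq) / √[(nΣp² − (Σp)²)(nΣq² − (Σq)²)]
Numerator: 15×7717 − 371×319 = -2594
Denominator: √[(164385 − 137641)(104265 − 101761)] = √[26744 × 2504] = 8183.3353
r = -2594 / 8183.3353 ≈ -0.317

-0.317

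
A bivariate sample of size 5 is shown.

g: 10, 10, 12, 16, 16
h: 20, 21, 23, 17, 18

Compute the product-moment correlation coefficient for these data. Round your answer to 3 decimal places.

-0.732

n = 5, Σg = 64, Σh = 99, Σg² = 856, Σh² = 1983, Σgh = 1246
nΣgh − ΣgΣh = 6230 − 6336 = -106
nΣg² − (Σg)² = 4280 − 4096 = 184; nΣh² − (Σh)² = 9915 − 9801 = 114
r = -106 / √(184 × 114) = -106 / 144.8309 ≈ -0.732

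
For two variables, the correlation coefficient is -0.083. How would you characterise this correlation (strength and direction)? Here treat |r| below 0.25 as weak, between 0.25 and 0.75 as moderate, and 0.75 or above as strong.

weak negative

r = -0.083 < 0 so the relationship is negative.
|r| = 0.083, which falls in the weak range.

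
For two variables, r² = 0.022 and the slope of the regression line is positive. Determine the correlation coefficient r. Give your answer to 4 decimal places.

|r| = √0.022 = 0.1483
The association is positive, so r = 0.1483.

0.1483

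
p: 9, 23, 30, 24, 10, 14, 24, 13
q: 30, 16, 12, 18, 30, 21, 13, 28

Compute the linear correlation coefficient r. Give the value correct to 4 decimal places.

n = 8, Σp = 147, Σq = 168, Σp² = 3127, Σq² = 3918, Σpq = 2700
nΣpq − ΣpΣq = 21600 − 24696 = -3096
nΣp² − (Σp)² = 25016 − 21609 = 3407; nΣq² − (Σq)² = 31344 − 28224 = 3120
r = -3096 / √(3407 × 3120) = -3096 / 3260.3435 ≈ -0.9496

-0.9496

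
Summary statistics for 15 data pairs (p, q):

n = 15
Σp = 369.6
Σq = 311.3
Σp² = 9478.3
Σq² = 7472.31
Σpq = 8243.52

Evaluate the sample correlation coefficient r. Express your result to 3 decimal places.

r = (nΣpq − ΣpΣq) / √[(nΣp² − (Σp)²)(nΣq² − (Σq)²)]
Numerator: 15×8243.52 − 369.6×311.3 = 8596.32
Denominator: √[(142174.5 − 136604.16)(112084.65 − 96907.69)] = √[5570.34 × 15176.96] = 9194.6086
r = 8596.32 / 9194.6086 ≈ 0.935

0.935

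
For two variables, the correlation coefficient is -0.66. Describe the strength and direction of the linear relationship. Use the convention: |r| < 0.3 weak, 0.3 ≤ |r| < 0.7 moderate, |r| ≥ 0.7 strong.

moderate negative

r = -0.66 < 0 so the relationship is negative.
|r| = 0.66, which falls in the moderate range.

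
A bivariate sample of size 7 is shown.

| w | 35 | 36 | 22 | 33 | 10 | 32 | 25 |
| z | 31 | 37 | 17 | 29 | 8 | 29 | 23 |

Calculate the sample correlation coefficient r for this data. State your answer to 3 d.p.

0.979

n = 7, Σw = 193, Σz = 174, Σw² = 5843, Σz² = 4894, Σwz = 5331
nΣwz − ΣwΣz = 37317 − 33582 = 3735
nΣw² − (Σw)² = 40901 − 37249 = 3652; nΣz² − (Σz)² = 34258 − 30276 = 3982
r = 3735 / √(3652 × 3982) = 3735 / 3813.4321 ≈ 0.979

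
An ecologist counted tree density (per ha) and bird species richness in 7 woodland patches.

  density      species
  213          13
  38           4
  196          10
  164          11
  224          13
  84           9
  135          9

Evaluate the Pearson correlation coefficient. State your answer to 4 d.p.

n = 7, Σx = 1054, Σy = 69, Σx² = 187582, Σy² = 737, Σxy = 11568
nΣxy − ΣxΣy = 80976 − 72726 = 8250
nΣx² − (Σx)² = 1313074 − 1110916 = 202158; nΣy² − (Σy)² = 5159 − 4761 = 398
r = 8250 / √(202158 × 398) = 8250 / 8969.8876 ≈ 0.9197

0.9197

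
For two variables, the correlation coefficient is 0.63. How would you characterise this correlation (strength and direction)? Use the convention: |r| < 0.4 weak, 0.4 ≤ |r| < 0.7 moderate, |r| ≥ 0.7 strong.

r = 0.63 > 0 so the relationship is positive.
|r| = 0.63, which falls in the moderate range.

moderate positive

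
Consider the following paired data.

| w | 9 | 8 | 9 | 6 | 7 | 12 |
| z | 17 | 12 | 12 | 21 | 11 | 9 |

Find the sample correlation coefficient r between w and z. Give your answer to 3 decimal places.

n = 6, Σw = 51, Σz = 82, Σw² = 455, Σz² = 1220, Σwz = 668
nΣwz − ΣwΣz = 4008 − 4182 = -174
nΣw² − (Σw)² = 2730 − 2601 = 129; nΣz² − (Σz)² = 7320 − 6724 = 596
r = -174 / √(129 × 596) = -174 / 277.2796 ≈ -0.628

-0.628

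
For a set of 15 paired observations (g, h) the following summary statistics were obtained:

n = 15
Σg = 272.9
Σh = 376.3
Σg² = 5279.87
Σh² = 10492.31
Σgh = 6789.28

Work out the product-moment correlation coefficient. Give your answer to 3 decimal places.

r = (nΣgh − ΣgΣh) / √[(nΣg² − (Σg)²)(nΣh² − (Σh)²)]
Numerator: 15×6789.28 − 272.9×376.3 = -853.07
Denominator: √[(79198.05 − 74474.41)(157384.65 − 141601.69)] = √[4723.64 × 15782.96] = 8634.4091
r = -853.07 / 8634.4091 ≈ -0.099

-0.099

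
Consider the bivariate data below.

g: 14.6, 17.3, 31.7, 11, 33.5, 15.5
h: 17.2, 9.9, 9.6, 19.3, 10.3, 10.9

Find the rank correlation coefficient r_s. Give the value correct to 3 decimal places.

Rank g: 2, 4, 5, 1, 6, 3
Rank h: 5, 2, 1, 6, 3, 4
d = rank(g) − rank(h): -3, 2, 4, -5, 3, -1; Σd² = 64
ρ = 1 − 6Σd² / [n(n²−1)] = 1 − 6×64 / (6×35) = 1 − 384/210 ≈ -0.829

-0.829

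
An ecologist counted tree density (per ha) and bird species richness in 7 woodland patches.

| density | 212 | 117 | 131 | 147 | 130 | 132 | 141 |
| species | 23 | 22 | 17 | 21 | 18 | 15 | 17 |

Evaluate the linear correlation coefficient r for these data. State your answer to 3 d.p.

0.516

n = 7, Σx = 1010, Σy = 133, Σx² = 151608, Σy² = 2581, Σxy = 19481
nΣxy − ΣxΣy = 136367 − 134330 = 2037
nΣx² − (Σx)² = 1061256 − 1020100 = 41156; nΣy² − (Σy)² = 18067 − 17689 = 378
r = 2037 / √(41156 × 378) = 2037 / 3944.2322 ≈ 0.516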